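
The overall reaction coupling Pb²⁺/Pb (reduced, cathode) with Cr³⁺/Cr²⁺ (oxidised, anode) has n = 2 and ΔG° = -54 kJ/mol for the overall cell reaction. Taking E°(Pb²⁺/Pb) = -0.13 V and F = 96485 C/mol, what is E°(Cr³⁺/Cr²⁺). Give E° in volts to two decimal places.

-0.41 V

E°cell = −ΔG°/(nF) = −(-54×10³)/((2)(96485)) = +0.280 V.
Since Pb²⁺/Pb is the cathode and Cr³⁺/Cr²⁺ the anode, E°cell = E°(Pb²⁺/Pb) − E°(Cr³⁺/Cr²⁺).
So E°(Cr³⁺/Cr²⁺) = E°(Pb²⁺/Pb) − E°cell = (-0.13) − (+0.280) = -0.41 V.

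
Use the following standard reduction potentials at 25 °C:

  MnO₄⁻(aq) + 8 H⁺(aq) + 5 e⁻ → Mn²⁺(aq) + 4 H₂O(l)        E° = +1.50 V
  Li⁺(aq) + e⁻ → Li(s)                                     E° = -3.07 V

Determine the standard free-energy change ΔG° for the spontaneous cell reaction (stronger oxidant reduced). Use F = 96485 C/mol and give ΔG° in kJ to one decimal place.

MnO₄⁻/Mn²⁺ (E° = +1.50 V) is the cathode; Li⁺/Li (E° = -3.07 V) is the anode, so E°cell = +4.57 V.
Balancing electrons gives n = 5 (lcm of 5 and 1).
ΔG° = −nFE° = −(5)(96485)(+4.57) = -2,204,682 J = -2204.7 kJ.

-2204.7 kJ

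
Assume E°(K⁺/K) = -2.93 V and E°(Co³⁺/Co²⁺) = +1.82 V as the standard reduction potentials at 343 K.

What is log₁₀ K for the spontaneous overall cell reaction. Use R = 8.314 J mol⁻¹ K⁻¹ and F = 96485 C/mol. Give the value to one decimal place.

Cathode: Co³⁺/Co²⁺; anode: K⁺/K. E°cell = (+1.82) − (-2.93) = +4.75 V, with n = 1.
ΔG° = −nFE° = −RT ln K, so ln K = nFE°/(RT) = (1)(96485)(+4.75) / ((8.314)(343)) = 160.712.
log₁₀ K = 160.712 / ln 10 = 69.8.

69.8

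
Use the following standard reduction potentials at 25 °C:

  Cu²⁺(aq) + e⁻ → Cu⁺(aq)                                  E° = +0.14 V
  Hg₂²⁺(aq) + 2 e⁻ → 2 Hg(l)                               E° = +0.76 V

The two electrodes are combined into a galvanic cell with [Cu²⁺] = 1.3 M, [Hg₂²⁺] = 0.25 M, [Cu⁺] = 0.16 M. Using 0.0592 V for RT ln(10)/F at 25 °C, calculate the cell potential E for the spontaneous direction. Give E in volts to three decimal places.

Hg₂²⁺/Hg is the cathode (higher E°), Cu²⁺/Cu⁺ the anode: E°cell = +0.76 − (+0.14) = +0.62 V, n = 2.
Overall: Hg₂²⁺(aq) + 2 Cu⁺(aq) → 2 Hg(l) + 2 Cu²⁺(aq)
Q = [Cu²⁺]^2 / ([Hg₂²⁺]·[Cu⁺]^2); log Q = 2.422.
E = E° − (0.0592/n) log Q = +0.62 − (0.0592/2)(2.422) = +0.548 V.

+0.548 V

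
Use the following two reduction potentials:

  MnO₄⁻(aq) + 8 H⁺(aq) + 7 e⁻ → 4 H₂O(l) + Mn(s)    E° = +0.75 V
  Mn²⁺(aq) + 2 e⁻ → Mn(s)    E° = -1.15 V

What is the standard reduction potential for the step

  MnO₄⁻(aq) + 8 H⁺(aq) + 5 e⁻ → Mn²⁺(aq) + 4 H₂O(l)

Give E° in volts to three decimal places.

Sequential free energies add, so n₃E°₃ = n₁E°₁ + n₂E°₂.
With n₃ = 7, and the known step contributing 2×(-1.15) V, the unknown satisfies 5·E° = 7×(+0.75) − 2×(-1.15) = +7.550.
E° = +7.550 / 5 = +1.510 V.

+1.510 V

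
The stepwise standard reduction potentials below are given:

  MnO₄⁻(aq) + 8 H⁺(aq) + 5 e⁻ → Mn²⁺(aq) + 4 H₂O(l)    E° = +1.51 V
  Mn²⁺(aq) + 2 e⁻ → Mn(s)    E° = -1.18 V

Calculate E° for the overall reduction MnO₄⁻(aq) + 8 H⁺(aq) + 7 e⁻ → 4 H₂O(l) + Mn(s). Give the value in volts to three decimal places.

Standard free energies of sequential steps add: ΔG°₃ = ΔG°₁ + ΔG°₂, so n₃E°₃ = n₁E°₁ + n₂E°₂.
E°₃ = (5×+1.51 + 2×-1.18) / 7 = (+5.190) / 7 = +0.741 V.

+0.741 V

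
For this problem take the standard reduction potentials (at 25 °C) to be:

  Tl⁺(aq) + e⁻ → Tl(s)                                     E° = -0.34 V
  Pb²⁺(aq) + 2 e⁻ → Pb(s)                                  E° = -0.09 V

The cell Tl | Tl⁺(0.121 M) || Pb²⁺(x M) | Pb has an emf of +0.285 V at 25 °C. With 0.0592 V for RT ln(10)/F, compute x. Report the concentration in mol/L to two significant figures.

Pb²⁺/Pb is the cathode, Tl⁺/Tl the anode: E°cell = +0.25 V, n = 2.
Overall reaction: Pb²⁺(aq) + 2 Tl(s) → Pb(s) + 2 Tl⁺(aq); Q = [Tl⁺]^2/[Pb²⁺]^1.
From E = E° − (0.0592/n) log Q: log Q = (E° − E)·n/0.0592 = (+0.25 − (+0.285))·2/0.0592 = -1.1824.
So 1·log[Pb²⁺] = 2·log(0.121) − log Q = -1.8344 − (-1.1824) = -0.6520; [Pb²⁺] = 10^(-0.6520) ≈ 0.22 M.

0.22 M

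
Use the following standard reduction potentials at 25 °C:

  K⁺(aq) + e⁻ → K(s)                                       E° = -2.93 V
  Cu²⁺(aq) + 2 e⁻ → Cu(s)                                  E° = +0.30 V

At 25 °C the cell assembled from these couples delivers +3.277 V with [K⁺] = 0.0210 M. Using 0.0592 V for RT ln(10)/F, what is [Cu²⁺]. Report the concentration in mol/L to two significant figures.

0.017 M

Cu²⁺/Cu is the cathode, K⁺/K the anode: E°cell = +3.23 V, n = 2.
Overall reaction: Cu²⁺(aq) + 2 K(s) → Cu(s) + 2 K⁺(aq); Q = [K⁺]^2/[Cu²⁺]^1.
From E = E° − (0.0592/n) log Q: log Q = (E° − E)·n/0.0592 = (+3.23 − (+3.277))·2/0.0592 = -1.5878.
So 1·log[Cu²⁺] = 2·log(0.021) − log Q = -3.3556 − (-1.5878) = -1.7678; [Cu²⁺] = 10^(-1.7678) ≈ 0.017 M.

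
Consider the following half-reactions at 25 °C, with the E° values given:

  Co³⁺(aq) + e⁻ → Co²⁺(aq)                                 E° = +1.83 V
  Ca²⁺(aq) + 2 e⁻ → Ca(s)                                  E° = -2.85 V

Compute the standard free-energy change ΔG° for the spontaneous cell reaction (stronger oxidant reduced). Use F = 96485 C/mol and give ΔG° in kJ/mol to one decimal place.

-903.1 kJ/mol

Co³⁺/Co²⁺ (E° = +1.83 V) is the cathode; Ca²⁺/Ca (E° = -2.85 V) is the anode, so E°cell = +4.68 V.
Balancing electrons gives n = 2 (lcm of 1 and 2).
ΔG° = −nFE° = −(2)(96485)(+4.68) = -903,100 J = -903.1 kJ/mol.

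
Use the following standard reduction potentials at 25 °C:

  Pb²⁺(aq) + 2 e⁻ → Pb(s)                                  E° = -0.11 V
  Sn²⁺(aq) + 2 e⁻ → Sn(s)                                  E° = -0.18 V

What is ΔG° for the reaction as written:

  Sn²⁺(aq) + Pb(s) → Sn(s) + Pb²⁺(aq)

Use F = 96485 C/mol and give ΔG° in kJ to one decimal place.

+13.5 kJ

As written, Sn²⁺/Sn is reduced (cathode) and Pb²⁺/Pb is oxidised (anode), so E°cell = (-0.18) − (-0.11) = -0.07 V.
Balancing electrons gives n = 2.
ΔG° = −nFE° = −(2)(96485)(-0.07) = 13,508 J = +13.5 kJ.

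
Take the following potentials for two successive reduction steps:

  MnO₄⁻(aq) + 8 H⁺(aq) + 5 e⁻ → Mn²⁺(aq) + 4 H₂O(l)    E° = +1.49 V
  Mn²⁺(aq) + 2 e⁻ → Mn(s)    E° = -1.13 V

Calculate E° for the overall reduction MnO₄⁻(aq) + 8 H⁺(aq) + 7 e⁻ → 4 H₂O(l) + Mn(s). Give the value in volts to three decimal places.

Adding the free-energy changes (−nFE°) of the two steps gives −n₃FE°₃ = −n₁FE°₁ − n₂FE°₂.
E°₃ = (5×+1.49 + 2×-1.13) / 7 = (+5.190) / 7 = +0.741 V.

+0.741 V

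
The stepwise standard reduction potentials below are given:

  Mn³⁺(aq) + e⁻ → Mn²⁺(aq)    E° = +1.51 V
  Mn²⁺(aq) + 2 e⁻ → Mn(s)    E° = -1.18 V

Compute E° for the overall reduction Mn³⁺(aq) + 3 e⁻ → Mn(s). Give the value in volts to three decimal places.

-0.283 V

Adding the free-energy changes (−nFE°) of the two steps gives −n₃FE°₃ = −n₁FE°₁ − n₂FE°₂.
E°₃ = (1×+1.51 + 2×-1.18) / 3 = (-0.850) / 3 = -0.283 V.
E° values themselves are not directly additive — weighting by electron count is essential.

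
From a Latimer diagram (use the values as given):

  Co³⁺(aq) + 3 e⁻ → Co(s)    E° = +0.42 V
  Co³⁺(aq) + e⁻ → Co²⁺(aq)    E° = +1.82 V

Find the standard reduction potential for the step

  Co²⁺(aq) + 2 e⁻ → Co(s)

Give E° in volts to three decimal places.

Sequential free energies add, so n₃E°₃ = n₁E°₁ + n₂E°₂.
With n₃ = 3, and the known step contributing 1×(+1.82) V, the unknown satisfies 2·E° = 3×(+0.42) − 1×(+1.82) = -0.560.
E° = -0.560 / 2 = -0.280 V.

-0.280 V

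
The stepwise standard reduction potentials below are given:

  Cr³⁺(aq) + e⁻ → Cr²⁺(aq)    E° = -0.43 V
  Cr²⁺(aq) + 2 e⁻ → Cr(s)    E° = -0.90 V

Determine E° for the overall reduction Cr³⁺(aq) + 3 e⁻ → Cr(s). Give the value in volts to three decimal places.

Adding the free-energy changes (−nFE°) of the two steps gives −n₃FE°₃ = −n₁FE°₁ − n₂FE°₂.
E°₃ = (1×-0.43 + 2×-0.90) / 3 = (-2.230) / 3 = -0.743 V.

-0.743 V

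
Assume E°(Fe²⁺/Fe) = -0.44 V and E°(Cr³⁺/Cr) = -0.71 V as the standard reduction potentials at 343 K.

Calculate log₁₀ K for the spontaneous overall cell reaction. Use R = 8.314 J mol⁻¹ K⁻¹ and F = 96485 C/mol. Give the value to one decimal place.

Cathode: Fe²⁺/Fe; anode: Cr³⁺/Cr. E°cell = (-0.44) − (-0.71) = +0.27 V, with n = 6.
ΔG° = −nFE° = −RT ln K, so ln K = nFE°/(RT) = (6)(96485)(+0.27) / ((8.314)(343)) = 54.811.
log₁₀ K = 54.811 / ln 10 = 23.8.

23.8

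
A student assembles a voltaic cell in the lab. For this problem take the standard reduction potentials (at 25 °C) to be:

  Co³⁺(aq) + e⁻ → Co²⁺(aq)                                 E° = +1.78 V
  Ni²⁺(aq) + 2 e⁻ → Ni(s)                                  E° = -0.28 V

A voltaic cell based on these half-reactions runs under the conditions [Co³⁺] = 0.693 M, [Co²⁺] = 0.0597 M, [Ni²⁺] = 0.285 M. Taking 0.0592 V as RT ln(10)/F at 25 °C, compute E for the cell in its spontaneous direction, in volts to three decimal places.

+2.139 V

Co³⁺/Co²⁺ is the cathode (higher E°), Ni²⁺/Ni the anode: E°cell = +1.78 − (-0.28) = +2.06 V, n = 2.
Overall: 2 Co³⁺(aq) + Ni(s) → 2 Co²⁺(aq) + Ni²⁺(aq)
Q = [Co²⁺]^2·[Ni²⁺] / ([Co³⁺]^2); log Q = -2.675.
E = E° − (0.0592/n) log Q = +2.06 − (0.0592/2)(-2.675) = +2.139 V.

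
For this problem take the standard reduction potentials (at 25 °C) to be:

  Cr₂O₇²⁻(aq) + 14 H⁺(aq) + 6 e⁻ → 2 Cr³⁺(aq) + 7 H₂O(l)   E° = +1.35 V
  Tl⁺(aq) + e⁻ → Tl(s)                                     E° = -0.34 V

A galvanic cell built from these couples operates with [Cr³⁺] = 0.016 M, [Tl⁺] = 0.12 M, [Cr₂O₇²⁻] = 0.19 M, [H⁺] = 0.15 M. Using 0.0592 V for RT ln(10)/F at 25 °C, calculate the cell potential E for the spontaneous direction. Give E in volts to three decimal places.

+1.659 V

Cr₂O₇²⁻/Cr³⁺ is the cathode (higher E°), Tl⁺/Tl the anode: E°cell = +1.35 − (-0.34) = +1.69 V, n = 6.
Overall: Cr₂O₇²⁻(aq) + 14 H⁺(aq) + 6 Tl(s) → 2 Cr³⁺(aq) + 7 H₂O(l) + 6 Tl⁺(aq)
Q = [Cr³⁺]^2·[Tl⁺]^6 / ([Cr₂O₇²⁻]·[H⁺]^14); log Q = 3.139.
E = E° − (0.0592/n) log Q = +1.69 − (0.0592/6)(3.139) = +1.659 V.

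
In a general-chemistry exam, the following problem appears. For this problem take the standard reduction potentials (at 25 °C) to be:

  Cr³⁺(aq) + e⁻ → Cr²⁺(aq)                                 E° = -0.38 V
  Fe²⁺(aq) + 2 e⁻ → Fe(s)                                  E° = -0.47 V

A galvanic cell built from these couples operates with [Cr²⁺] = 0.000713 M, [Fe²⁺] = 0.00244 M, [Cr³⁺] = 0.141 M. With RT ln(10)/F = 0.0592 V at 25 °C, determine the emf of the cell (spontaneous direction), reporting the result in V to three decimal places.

Cr³⁺/Cr²⁺ is the cathode (higher E°), Fe²⁺/Fe the anode: E°cell = -0.38 − (-0.47) = +0.09 V, n = 2.
Overall: 2 Cr³⁺(aq) + Fe(s) → 2 Cr²⁺(aq) + Fe²⁺(aq)
Q = [Cr²⁺]^2·[Fe²⁺] / ([Cr³⁺]^2); log Q = -7.205.
E = E° − (0.0592/n) log Q = +0.09 − (0.0592/2)(-7.205) = +0.303 V.

+0.303 V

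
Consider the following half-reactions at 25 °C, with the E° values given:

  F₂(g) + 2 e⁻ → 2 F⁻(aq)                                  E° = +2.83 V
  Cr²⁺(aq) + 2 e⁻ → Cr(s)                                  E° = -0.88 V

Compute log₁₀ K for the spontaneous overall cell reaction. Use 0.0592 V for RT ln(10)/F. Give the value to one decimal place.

125.3

Cathode: F₂/F⁻; anode: Cr²⁺/Cr. E°cell = +3.71 V, n = 2.
log K = nE°cell / 0.0592 = (2)(+3.71) / 0.0592 = 125.3.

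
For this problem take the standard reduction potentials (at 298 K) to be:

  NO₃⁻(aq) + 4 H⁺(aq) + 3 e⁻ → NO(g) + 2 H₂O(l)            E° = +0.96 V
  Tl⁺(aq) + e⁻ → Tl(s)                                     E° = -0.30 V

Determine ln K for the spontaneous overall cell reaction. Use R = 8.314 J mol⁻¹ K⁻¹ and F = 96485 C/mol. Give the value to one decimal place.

147.2

Cathode: NO₃⁻/NO; anode: Tl⁺/Tl. E°cell = (+0.96) − (-0.30) = +1.26 V, with n = 3.
ΔG° = −nFE° = −RT ln K, so ln K = nFE°/(RT) = (3)(96485)(+1.26) / ((8.314)(298)) = 147.206.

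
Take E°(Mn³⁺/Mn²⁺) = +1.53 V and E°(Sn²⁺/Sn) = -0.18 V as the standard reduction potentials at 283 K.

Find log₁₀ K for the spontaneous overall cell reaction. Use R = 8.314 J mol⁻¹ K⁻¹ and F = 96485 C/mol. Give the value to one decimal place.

60.9

Cathode: Mn³⁺/Mn²⁺; anode: Sn²⁺/Sn. E°cell = (+1.53) − (-0.18) = +1.71 V, with n = 2.
ΔG° = −nFE° = −RT ln K, so ln K = nFE°/(RT) = (2)(96485)(+1.71) / ((8.314)(283)) = 140.246.
log₁₀ K = 140.246 / ln 10 = 60.9.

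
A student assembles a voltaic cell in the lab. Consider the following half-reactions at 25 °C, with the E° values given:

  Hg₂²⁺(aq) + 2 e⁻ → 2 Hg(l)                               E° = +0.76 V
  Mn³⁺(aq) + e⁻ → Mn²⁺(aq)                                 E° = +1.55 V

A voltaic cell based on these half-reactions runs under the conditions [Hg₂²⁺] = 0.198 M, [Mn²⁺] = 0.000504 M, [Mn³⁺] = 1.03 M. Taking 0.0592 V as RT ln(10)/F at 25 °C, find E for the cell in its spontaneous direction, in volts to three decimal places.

+1.007 V

Mn³⁺/Mn²⁺ is the cathode (higher E°), Hg₂²⁺/Hg the anode: E°cell = +1.55 − (+0.76) = +0.79 V, n = 2.
Overall: 2 Mn³⁺(aq) + 2 Hg(l) → 2 Mn²⁺(aq) + Hg₂²⁺(aq)
Q = [Mn²⁺]^2·[Hg₂²⁺] / ([Mn³⁺]^2); log Q = -7.324.
E = E° − (0.0592/n) log Q = +0.79 − (0.0592/2)(-7.324) = +1.007 V.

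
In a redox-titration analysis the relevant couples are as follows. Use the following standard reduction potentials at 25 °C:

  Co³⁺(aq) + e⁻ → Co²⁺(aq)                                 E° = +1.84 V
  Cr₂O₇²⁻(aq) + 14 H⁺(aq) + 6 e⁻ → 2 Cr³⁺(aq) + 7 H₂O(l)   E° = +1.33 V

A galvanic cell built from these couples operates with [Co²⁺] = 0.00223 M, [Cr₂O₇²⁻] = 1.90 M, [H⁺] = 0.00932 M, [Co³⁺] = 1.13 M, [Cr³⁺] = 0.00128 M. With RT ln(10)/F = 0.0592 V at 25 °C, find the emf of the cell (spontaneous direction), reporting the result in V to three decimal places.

Co³⁺/Co²⁺ is the cathode (higher E°), Cr₂O₇²⁻/Cr³⁺ the anode: E°cell = +1.84 − (+1.33) = +0.51 V, n = 6.
Overall: 6 Co³⁺(aq) + 2 Cr³⁺(aq) + 7 H₂O(l) → 6 Co²⁺(aq) + Cr₂O₇²⁻(aq) + 14 H⁺(aq)
Q = [Co²⁺]^6·[Cr₂O₇²⁻]·[H⁺]^14 / ([Co³⁺]^6·[Cr³⁺]^2); log Q = -38.592.
E = E° − (0.0592/n) log Q = +0.51 − (0.0592/6)(-38.592) = +0.891 V.

+0.891 V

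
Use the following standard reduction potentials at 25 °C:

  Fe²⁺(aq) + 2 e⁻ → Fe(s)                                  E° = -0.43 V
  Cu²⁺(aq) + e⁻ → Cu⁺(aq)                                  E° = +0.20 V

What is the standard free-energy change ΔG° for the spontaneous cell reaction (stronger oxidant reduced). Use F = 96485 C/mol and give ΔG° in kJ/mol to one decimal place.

-121.6 kJ/mol

Cu²⁺/Cu⁺ (E° = +0.20 V) is the cathode; Fe²⁺/Fe (E° = -0.43 V) is the anode, so E°cell = +0.63 V.
Balancing electrons gives n = 2 (lcm of 1 and 2).
ΔG° = −nFE° = −(2)(96485)(+0.63) = -121,571 J = -121.6 kJ/mol.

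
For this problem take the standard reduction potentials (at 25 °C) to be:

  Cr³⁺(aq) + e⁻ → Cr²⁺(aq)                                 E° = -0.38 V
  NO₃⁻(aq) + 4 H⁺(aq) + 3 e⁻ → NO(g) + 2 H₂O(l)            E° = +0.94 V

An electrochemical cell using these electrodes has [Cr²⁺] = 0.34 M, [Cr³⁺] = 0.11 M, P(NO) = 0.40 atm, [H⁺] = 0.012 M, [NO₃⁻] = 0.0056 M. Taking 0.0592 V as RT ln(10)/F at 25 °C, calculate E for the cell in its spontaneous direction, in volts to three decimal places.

+1.161 V

NO₃⁻/NO is the cathode (higher E°), Cr³⁺/Cr²⁺ the anode: E°cell = +0.94 − (-0.38) = +1.32 V, n = 3.
Overall: NO₃⁻(aq) + 4 H⁺(aq) + 3 Cr²⁺(aq) → NO(g) + 2 H₂O(l) + 3 Cr³⁺(aq)
Q = P(NO)·[Cr³⁺]^3 / ([NO₃⁻]·[H⁺]^4·[Cr²⁺]^3); log Q = 8.067.
E = E° − (0.0592/n) log Q = +1.32 − (0.0592/3)(8.067) = +1.161 V.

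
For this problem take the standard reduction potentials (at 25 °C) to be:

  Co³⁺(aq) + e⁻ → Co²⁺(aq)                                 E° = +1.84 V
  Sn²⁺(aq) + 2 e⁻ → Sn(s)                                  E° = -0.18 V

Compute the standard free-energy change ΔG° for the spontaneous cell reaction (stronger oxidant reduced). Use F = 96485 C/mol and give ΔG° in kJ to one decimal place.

-389.8 kJ

Co³⁺/Co²⁺ (E° = +1.84 V) is the cathode; Sn²⁺/Sn (E° = -0.18 V) is the anode, so E°cell = +2.02 V.
Balancing electrons gives n = 2 (lcm of 1 and 2).
ΔG° = −nFE° = −(2)(96485)(+2.02) = -389,799 J = -389.8 kJ.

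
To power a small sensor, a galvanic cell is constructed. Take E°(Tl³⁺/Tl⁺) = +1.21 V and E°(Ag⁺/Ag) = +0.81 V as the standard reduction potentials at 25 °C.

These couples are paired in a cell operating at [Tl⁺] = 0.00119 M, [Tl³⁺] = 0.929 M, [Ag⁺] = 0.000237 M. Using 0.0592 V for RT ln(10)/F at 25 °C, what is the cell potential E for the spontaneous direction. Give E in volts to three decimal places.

Tl³⁺/Tl⁺ is the cathode (higher E°), Ag⁺/Ag the anode: E°cell = +1.21 − (+0.81) = +0.40 V, n = 2.
Overall: Tl³⁺(aq) + 2 Ag(s) → Tl⁺(aq) + 2 Ag⁺(aq)
Q = [Tl⁺]·[Ag⁺]^2 / ([Tl³⁺]); log Q = -10.143.
E = E° − (0.0592/n) log Q = +0.40 − (0.0592/2)(-10.143) = +0.700 V.

+0.700 V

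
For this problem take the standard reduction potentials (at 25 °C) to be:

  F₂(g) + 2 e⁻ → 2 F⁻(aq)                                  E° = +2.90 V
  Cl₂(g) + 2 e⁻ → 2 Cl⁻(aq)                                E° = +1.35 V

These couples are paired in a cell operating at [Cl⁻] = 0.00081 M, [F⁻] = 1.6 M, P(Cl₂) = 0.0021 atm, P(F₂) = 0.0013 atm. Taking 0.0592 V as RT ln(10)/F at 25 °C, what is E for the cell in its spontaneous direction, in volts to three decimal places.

+1.349 V

F₂/F⁻ is the cathode (higher E°), Cl₂/Cl⁻ the anode: E°cell = +2.90 − (+1.35) = +1.55 V, n = 2.
Overall: F₂(g) + 2 Cl⁻(aq) → 2 F⁻(aq) + Cl₂(g)
Q = [F⁻]^2·P(Cl₂) / (P(F₂)·[Cl⁻]^2); log Q = 6.800.
E = E° − (0.0592/n) log Q = +1.55 − (0.0592/2)(6.800) = +1.349 V.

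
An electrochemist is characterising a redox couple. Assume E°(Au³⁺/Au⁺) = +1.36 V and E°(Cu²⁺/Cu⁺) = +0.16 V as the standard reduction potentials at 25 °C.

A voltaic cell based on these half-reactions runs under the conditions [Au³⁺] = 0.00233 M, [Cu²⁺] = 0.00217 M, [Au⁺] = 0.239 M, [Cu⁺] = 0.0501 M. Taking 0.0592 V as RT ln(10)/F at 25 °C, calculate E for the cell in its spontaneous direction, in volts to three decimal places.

+1.221 V

Au³⁺/Au⁺ is the cathode (higher E°), Cu²⁺/Cu⁺ the anode: E°cell = +1.36 − (+0.16) = +1.20 V, n = 2.
Overall: Au³⁺(aq) + 2 Cu⁺(aq) → Au⁺(aq) + 2 Cu²⁺(aq)
Q = [Au⁺]·[Cu²⁺]^2 / ([Au³⁺]·[Cu⁺]^2); log Q = -0.716.
E = E° − (0.0592/n) log Q = +1.20 − (0.0592/2)(-0.716) = +1.221 V.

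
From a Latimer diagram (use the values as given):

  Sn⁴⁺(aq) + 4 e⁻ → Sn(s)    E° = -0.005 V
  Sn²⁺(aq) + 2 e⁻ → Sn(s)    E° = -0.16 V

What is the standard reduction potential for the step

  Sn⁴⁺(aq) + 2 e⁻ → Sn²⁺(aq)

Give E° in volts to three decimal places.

+0.150 V

Sequential free energies add, so n₃E°₃ = n₁E°₁ + n₂E°₂.
With n₃ = 4, and the known step contributing 2×(-0.16) V, the unknown satisfies 2·E° = 4×(-0.005) − 2×(-0.16) = +0.300.
E° = +0.300 / 2 = +0.150 V.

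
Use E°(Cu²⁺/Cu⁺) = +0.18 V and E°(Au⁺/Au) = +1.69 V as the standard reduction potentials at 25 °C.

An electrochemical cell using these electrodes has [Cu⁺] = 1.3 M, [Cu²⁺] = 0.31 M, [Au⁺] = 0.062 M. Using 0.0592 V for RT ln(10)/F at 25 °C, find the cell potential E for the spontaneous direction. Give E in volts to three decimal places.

+1.475 V

Au⁺/Au is the cathode (higher E°), Cu²⁺/Cu⁺ the anode: E°cell = +1.69 − (+0.18) = +1.51 V, n = 1.
Overall: Au⁺(aq) + Cu⁺(aq) → Au(s) + Cu²⁺(aq)
Q = [Cu²⁺] / ([Au⁺]·[Cu⁺]); log Q = 0.585.
E = E° − (0.0592/n) log Q = +1.51 − (0.0592/1)(0.585) = +1.475 V.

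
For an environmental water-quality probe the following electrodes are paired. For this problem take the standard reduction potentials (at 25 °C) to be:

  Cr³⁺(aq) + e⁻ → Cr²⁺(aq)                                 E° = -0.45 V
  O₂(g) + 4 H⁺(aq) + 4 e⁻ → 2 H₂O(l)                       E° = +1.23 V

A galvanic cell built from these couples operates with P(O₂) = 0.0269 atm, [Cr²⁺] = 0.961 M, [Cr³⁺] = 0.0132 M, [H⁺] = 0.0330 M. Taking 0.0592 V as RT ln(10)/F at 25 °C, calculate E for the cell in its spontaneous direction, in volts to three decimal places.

+1.679 V

O₂/H₂O is the cathode (higher E°), Cr³⁺/Cr²⁺ the anode: E°cell = +1.23 − (-0.45) = +1.68 V, n = 4.
Overall: O₂(g) + 4 H⁺(aq) + 4 Cr²⁺(aq) → 2 H₂O(l) + 4 Cr³⁺(aq)
Q = [Cr³⁺]^4 / (P(O₂)·[H⁺]^4·[Cr²⁺]^4); log Q = 0.048.
E = E° − (0.0592/n) log Q = +1.68 − (0.0592/4)(0.048) = +1.679 V.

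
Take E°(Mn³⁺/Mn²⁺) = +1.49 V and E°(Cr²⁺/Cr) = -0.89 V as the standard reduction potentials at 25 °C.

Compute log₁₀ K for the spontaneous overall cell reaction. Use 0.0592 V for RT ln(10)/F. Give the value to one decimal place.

80.4

Cathode: Mn³⁺/Mn²⁺; anode: Cr²⁺/Cr. E°cell = +2.38 V, n = 2.
log K = nE°cell / 0.0592 = (2)(+2.38) / 0.0592 = 80.4.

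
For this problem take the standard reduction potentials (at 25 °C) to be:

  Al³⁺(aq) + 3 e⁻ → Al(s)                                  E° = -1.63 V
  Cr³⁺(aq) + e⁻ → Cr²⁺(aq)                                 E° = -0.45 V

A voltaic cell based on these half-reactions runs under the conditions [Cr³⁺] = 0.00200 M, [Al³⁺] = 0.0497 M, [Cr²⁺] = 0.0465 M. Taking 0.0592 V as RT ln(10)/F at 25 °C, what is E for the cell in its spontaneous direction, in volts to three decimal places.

+1.125 V

Cr³⁺/Cr²⁺ is the cathode (higher E°), Al³⁺/Al the anode: E°cell = -0.45 − (-1.63) = +1.18 V, n = 3.
Overall: 3 Cr³⁺(aq) + Al(s) → 3 Cr²⁺(aq) + Al³⁺(aq)
Q = [Cr²⁺]^3·[Al³⁺] / ([Cr³⁺]^3); log Q = 2.796.
E = E° − (0.0592/n) log Q = +1.18 − (0.0592/3)(2.796) = +1.125 V.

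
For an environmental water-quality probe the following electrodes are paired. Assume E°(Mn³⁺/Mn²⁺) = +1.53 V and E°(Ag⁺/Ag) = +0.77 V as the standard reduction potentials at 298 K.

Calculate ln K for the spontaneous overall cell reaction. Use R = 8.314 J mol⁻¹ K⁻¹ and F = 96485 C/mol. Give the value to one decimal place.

29.6

Cathode: Mn³⁺/Mn²⁺; anode: Ag⁺/Ag. E°cell = (+1.53) − (+0.77) = +0.76 V, with n = 1.
ΔG° = −nFE° = −RT ln K, so ln K = nFE°/(RT) = (1)(96485)(+0.76) / ((8.314)(298)) = 29.597.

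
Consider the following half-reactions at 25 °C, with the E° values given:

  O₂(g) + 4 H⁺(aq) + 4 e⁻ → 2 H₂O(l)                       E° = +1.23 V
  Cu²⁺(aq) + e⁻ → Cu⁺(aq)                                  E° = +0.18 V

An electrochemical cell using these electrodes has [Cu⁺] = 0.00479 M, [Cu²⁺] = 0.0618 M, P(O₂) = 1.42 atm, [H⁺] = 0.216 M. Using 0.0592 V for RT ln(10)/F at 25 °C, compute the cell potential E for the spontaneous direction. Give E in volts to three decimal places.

+0.947 V

O₂/H₂O is the cathode (higher E°), Cu²⁺/Cu⁺ the anode: E°cell = +1.23 − (+0.18) = +1.05 V, n = 4.
Overall: O₂(g) + 4 H⁺(aq) + 4 Cu⁺(aq) → 2 H₂O(l) + 4 Cu²⁺(aq)
Q = [Cu²⁺]^4 / (P(O₂)·[H⁺]^4·[Cu⁺]^4); log Q = 6.953.
E = E° − (0.0592/n) log Q = +1.05 − (0.0592/4)(6.953) = +0.947 V.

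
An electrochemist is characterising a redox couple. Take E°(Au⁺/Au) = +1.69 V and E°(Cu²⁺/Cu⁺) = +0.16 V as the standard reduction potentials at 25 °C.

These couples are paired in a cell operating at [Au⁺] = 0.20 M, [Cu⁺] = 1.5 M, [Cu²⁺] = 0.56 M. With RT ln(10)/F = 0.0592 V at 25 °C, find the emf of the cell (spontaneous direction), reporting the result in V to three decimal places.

Au⁺/Au is the cathode (higher E°), Cu²⁺/Cu⁺ the anode: E°cell = +1.69 − (+0.16) = +1.53 V, n = 1.
Overall: Au⁺(aq) + Cu⁺(aq) → Au(s) + Cu²⁺(aq)
Q = [Cu²⁺] / ([Au⁺]·[Cu⁺]); log Q = 0.271.
E = E° − (0.0592/n) log Q = +1.53 − (0.0592/1)(0.271) = +1.514 V.

+1.514 V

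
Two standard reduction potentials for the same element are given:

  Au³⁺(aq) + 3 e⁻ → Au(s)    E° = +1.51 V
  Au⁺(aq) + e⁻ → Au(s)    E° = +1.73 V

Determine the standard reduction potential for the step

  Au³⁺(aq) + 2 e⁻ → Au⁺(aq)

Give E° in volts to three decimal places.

Sequential free energies add, so n₃E°₃ = n₁E°₁ + n₂E°₂.
With n₃ = 3, and the known step contributing 1×(+1.73) V, the unknown satisfies 2·E° = 3×(+1.51) − 1×(+1.73) = +2.800.
E° = +2.800 / 2 = +1.400 V.

+1.400 V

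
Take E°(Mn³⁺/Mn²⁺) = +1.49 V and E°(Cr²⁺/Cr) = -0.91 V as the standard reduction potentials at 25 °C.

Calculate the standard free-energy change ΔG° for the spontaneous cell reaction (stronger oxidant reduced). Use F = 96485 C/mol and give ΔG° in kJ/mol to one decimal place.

-463.1 kJ/mol

Mn³⁺/Mn²⁺ (E° = +1.49 V) is the cathode; Cr²⁺/Cr (E° = -0.91 V) is the anode, so E°cell = +2.40 V.
Balancing electrons gives n = 2 (lcm of 1 and 2).
ΔG° = −nFE° = −(2)(96485)(+2.40) = -463,128 J = -463.1 kJ/mol.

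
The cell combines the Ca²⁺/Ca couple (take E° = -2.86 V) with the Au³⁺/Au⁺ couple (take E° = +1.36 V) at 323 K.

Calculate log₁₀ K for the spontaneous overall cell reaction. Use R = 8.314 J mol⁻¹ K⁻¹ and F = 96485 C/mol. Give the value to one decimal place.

Cathode: Au³⁺/Au⁺; anode: Ca²⁺/Ca. E°cell = (+1.36) − (-2.86) = +4.22 V, with n = 2.
ΔG° = −nFE° = −RT ln K, so ln K = nFE°/(RT) = (2)(96485)(+4.22) / ((8.314)(323)) = 303.242.
log₁₀ K = 303.242 / ln 10 = 131.7.

131.7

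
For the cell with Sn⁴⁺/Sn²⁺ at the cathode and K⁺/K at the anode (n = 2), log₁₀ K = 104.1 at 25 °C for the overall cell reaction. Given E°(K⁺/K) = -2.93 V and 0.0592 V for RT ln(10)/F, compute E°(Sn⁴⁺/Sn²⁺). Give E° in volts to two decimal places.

E°cell = (0.0592/n)·log K = (0.0592/2)(104.1) = +3.081 V.
Since Sn⁴⁺/Sn²⁺ is the cathode and K⁺/K the anode, E°cell = E°(Sn⁴⁺/Sn²⁺) − E°(K⁺/K).
So E°(Sn⁴⁺/Sn²⁺) = E°cell + E°(K⁺/K) = +3.081 + (-2.93) = +0.15 V.

+0.15 V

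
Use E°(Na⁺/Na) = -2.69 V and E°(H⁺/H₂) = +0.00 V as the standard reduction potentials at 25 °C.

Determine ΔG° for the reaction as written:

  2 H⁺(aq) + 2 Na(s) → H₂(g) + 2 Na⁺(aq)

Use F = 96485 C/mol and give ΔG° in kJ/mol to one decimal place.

As written, H⁺/H₂ is reduced (cathode) and Na⁺/Na is oxidised (anode), so E°cell = (+0.00) − (-2.69) = +2.69 V.
Balancing electrons gives n = 2.
ΔG° = −nFE° = −(2)(96485)(+2.69) = -519,089 J = -519.1 kJ/mol.

-519.1 kJ/mol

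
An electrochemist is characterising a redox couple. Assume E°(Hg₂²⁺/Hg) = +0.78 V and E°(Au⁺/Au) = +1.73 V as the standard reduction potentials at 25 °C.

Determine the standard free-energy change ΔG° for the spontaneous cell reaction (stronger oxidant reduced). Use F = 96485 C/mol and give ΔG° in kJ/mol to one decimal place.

-183.3 kJ/mol

Au⁺/Au (E° = +1.73 V) is the cathode; Hg₂²⁺/Hg (E° = +0.78 V) is the anode, so E°cell = +0.95 V.
Balancing electrons gives n = 2 (lcm of 1 and 2).
ΔG° = −nFE° = −(2)(96485)(+0.95) = -183,322 J = -183.3 kJ/mol.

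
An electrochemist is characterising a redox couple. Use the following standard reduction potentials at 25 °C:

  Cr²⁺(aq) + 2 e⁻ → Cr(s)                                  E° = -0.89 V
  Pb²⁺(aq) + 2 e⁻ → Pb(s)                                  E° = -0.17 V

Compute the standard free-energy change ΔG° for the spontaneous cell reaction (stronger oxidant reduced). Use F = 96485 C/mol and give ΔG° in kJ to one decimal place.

Pb²⁺/Pb (E° = -0.17 V) is the cathode; Cr²⁺/Cr (E° = -0.89 V) is the anode, so E°cell = +0.72 V.
Balancing electrons gives n = 2 (lcm of 2 and 2).
ΔG° = −nFE° = −(2)(96485)(+0.72) = -138,938 J = -138.9 kJ.

-138.9 kJ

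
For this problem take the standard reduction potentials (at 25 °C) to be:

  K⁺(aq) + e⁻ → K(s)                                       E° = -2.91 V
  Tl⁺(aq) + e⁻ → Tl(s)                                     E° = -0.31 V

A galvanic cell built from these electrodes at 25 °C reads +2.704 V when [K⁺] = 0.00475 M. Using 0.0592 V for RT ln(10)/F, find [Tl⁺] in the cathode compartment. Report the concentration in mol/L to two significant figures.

0.27 M

Tl⁺/Tl is the cathode, K⁺/K the anode: E°cell = +2.60 V, n = 1.
Overall reaction: Tl⁺(aq) + K(s) → Tl(s) + K⁺(aq); Q = [K⁺]^1/[Tl⁺]^1.
From E = E° − (0.0592/n) log Q: log Q = (E° − E)·n/0.0592 = (+2.60 − (+2.704))·1/0.0592 = -1.7568.
So 1·log[Tl⁺] = 1·log(0.00475) − log Q = -2.3233 − (-1.7568) = -0.5665; [Tl⁺] = 10^(-0.5665) ≈ 0.27 M.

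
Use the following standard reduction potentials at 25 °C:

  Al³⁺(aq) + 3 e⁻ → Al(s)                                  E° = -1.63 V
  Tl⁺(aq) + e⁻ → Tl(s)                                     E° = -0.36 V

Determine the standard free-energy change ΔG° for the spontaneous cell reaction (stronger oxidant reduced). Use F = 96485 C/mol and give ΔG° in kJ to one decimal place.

-367.6 kJ

Tl⁺/Tl (E° = -0.36 V) is the cathode; Al³⁺/Al (E° = -1.63 V) is the anode, so E°cell = +1.27 V.
Balancing electrons gives n = 3 (lcm of 1 and 3).
ΔG° = −nFE° = −(3)(96485)(+1.27) = -367,608 J = -367.6 kJ.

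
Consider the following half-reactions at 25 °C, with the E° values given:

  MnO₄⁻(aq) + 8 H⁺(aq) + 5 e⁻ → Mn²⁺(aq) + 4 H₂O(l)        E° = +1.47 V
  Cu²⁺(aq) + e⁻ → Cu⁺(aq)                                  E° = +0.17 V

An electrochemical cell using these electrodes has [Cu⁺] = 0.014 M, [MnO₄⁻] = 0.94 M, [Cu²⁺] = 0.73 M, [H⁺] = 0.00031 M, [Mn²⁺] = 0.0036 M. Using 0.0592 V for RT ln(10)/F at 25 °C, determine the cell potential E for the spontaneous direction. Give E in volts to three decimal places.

+0.895 V

MnO₄⁻/Mn²⁺ is the cathode (higher E°), Cu²⁺/Cu⁺ the anode: E°cell = +1.47 − (+0.17) = +1.30 V, n = 5.
Overall: MnO₄⁻(aq) + 8 H⁺(aq) + 5 Cu⁺(aq) → Mn²⁺(aq) + 4 H₂O(l) + 5 Cu²⁺(aq)
Q = [Mn²⁺]·[Cu²⁺]^5 / ([MnO₄⁻]·[H⁺]^8·[Cu⁺]^5); log Q = 34.238.
E = E° − (0.0592/n) log Q = +1.30 − (0.0592/5)(34.238) = +0.895 V.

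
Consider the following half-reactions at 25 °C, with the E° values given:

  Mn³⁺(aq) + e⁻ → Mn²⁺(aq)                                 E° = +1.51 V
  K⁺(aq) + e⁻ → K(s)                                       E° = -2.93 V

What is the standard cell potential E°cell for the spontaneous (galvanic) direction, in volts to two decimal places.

+4.44 V

The Mn³⁺/Mn²⁺ couple has the higher reduction potential, so it is the cathode; K⁺/K is oxidised at the anode.
E°cell = E°(cathode) − E°(anode) = (+1.51) − (-2.93) = +4.44 V.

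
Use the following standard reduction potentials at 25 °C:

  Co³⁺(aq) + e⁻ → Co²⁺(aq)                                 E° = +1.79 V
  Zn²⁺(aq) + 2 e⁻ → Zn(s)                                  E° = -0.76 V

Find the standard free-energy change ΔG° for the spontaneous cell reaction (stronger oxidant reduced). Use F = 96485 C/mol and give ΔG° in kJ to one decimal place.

Co³⁺/Co²⁺ (E° = +1.79 V) is the cathode; Zn²⁺/Zn (E° = -0.76 V) is the anode, so E°cell = +2.55 V.
Balancing electrons gives n = 2 (lcm of 1 and 2).
ΔG° = −nFE° = −(2)(96485)(+2.55) = -492,073 J = -492.1 kJ.

-492.1 kJ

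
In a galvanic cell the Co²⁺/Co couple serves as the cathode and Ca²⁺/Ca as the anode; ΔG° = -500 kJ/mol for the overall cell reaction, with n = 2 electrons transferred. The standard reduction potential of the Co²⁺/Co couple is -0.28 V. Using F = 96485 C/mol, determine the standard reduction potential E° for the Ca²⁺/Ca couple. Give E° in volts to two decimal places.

E°cell = −ΔG°/(nF) = −(-500×10³)/((2)(96485)) = +2.591 V.
Since Co²⁺/Co is the cathode and Ca²⁺/Ca the anode, E°cell = E°(Co²⁺/Co) − E°(Ca²⁺/Ca).
So E°(Ca²⁺/Ca) = E°(Co²⁺/Co) − E°cell = (-0.28) − (+2.591) = -2.87 V.

-2.87 V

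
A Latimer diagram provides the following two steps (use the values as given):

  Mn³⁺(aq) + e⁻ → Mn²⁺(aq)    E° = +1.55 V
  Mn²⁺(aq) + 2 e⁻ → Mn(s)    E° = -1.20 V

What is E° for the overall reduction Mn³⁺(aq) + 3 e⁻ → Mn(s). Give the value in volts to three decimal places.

Since ΔG° = −nFE° is additive over sequential reductions, n₃E°₃ = n₁E°₁ + n₂E°₂.
E°₃ = (1×+1.55 + 2×-1.20) / 3 = (-0.850) / 3 = -0.283 V.

-0.283 V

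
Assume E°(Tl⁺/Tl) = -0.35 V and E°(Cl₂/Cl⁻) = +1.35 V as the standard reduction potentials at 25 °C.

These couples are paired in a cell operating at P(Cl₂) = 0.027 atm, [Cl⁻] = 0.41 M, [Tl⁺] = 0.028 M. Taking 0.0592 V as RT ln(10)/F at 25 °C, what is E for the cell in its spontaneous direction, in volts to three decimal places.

Cl₂/Cl⁻ is the cathode (higher E°), Tl⁺/Tl the anode: E°cell = +1.35 − (-0.35) = +1.70 V, n = 2.
Overall: Cl₂(g) + 2 Tl(s) → 2 Cl⁻(aq) + 2 Tl⁺(aq)
Q = [Cl⁻]^2·[Tl⁺]^2 / (P(Cl₂)); log Q = -2.311.
E = E° − (0.0592/n) log Q = +1.70 − (0.0592/2)(-2.311) = +1.768 V.

+1.768 V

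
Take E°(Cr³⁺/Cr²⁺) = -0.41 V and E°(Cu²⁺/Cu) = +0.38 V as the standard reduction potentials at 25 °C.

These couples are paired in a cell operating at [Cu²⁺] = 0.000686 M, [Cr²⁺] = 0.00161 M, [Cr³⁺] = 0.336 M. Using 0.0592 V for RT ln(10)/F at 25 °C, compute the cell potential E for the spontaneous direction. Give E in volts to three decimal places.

+0.559 V

Cu²⁺/Cu is the cathode (higher E°), Cr³⁺/Cr²⁺ the anode: E°cell = +0.38 − (-0.41) = +0.79 V, n = 2.
Overall: Cu²⁺(aq) + 2 Cr²⁺(aq) → Cu(s) + 2 Cr³⁺(aq)
Q = [Cr³⁺]^2 / ([Cu²⁺]·[Cr²⁺]^2); log Q = 7.803.
E = E° − (0.0592/n) log Q = +0.79 − (0.0592/2)(7.803) = +0.559 V.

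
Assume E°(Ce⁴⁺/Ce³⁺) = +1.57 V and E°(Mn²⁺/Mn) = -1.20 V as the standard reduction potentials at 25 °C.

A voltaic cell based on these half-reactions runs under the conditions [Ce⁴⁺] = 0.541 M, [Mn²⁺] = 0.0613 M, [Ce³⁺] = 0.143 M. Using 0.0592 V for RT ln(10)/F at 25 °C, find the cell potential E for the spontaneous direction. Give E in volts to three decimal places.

Ce⁴⁺/Ce³⁺ is the cathode (higher E°), Mn²⁺/Mn the anode: E°cell = +1.57 − (-1.20) = +2.77 V, n = 2.
Overall: 2 Ce⁴⁺(aq) + Mn(s) → 2 Ce³⁺(aq) + Mn²⁺(aq)
Q = [Ce³⁺]^2·[Mn²⁺] / ([Ce⁴⁺]^2); log Q = -2.368.
E = E° − (0.0592/n) log Q = +2.77 − (0.0592/2)(-2.368) = +2.840 V.

+2.840 V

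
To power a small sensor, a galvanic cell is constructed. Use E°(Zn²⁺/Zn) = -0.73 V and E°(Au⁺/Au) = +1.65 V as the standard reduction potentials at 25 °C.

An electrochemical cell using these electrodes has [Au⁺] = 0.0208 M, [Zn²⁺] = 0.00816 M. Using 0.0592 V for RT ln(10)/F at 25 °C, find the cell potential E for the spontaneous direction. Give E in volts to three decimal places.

Au⁺/Au is the cathode (higher E°), Zn²⁺/Zn the anode: E°cell = +1.65 − (-0.73) = +2.38 V, n = 2.
Overall: 2 Au⁺(aq) + Zn(s) → 2 Au(s) + Zn²⁺(aq)
Q = [Zn²⁺] / ([Au⁺]^2); log Q = 1.276.
E = E° − (0.0592/n) log Q = +2.38 − (0.0592/2)(1.276) = +2.342 V.

+2.342 V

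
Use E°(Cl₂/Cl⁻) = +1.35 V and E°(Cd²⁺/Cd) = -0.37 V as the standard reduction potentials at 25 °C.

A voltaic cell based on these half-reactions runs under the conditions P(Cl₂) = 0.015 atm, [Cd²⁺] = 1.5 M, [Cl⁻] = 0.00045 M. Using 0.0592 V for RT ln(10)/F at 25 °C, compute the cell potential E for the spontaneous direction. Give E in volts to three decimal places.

+1.859 V

Cl₂/Cl⁻ is the cathode (higher E°), Cd²⁺/Cd the anode: E°cell = +1.35 − (-0.37) = +1.72 V, n = 2.
Overall: Cl₂(g) + Cd(s) → 2 Cl⁻(aq) + Cd²⁺(aq)
Q = [Cl⁻]^2·[Cd²⁺] / (P(Cl₂)); log Q = -4.694.
E = E° − (0.0592/n) log Q = +1.72 − (0.0592/2)(-4.694) = +1.859 V.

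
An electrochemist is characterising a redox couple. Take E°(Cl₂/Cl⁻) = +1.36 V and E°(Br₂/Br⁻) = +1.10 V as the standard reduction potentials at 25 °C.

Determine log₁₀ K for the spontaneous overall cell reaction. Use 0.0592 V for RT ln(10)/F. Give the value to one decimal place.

8.8

Cathode: Cl₂/Cl⁻; anode: Br₂/Br⁻. E°cell = +0.26 V, n = 2.
log K = nE°cell / 0.0592 = (2)(+0.26) / 0.0592 = 8.8.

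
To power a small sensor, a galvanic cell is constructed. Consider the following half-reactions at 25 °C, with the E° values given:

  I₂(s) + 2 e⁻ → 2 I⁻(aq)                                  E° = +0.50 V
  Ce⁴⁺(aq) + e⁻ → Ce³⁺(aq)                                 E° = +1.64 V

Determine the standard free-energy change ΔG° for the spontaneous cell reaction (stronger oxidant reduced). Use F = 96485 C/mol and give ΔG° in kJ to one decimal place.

-220.0 kJ

Ce⁴⁺/Ce³⁺ (E° = +1.64 V) is the cathode; I₂/I⁻ (E° = +0.50 V) is the anode, so E°cell = +1.14 V.
Balancing electrons gives n = 2 (lcm of 1 and 2).
ΔG° = −nFE° = −(2)(96485)(+1.14) = -219,986 J = -220.0 kJ.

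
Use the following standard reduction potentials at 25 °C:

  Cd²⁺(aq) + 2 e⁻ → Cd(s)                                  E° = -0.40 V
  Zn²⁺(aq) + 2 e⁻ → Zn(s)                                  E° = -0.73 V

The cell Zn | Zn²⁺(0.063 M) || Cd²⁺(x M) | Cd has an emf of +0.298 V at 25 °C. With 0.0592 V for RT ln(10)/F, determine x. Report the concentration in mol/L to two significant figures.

0.0052 M

Cd²⁺/Cd is the cathode, Zn²⁺/Zn the anode: E°cell = +0.33 V, n = 2.
Overall reaction: Cd²⁺(aq) + Zn(s) → Cd(s) + Zn²⁺(aq); Q = [Zn²⁺]^1/[Cd²⁺]^1.
From E = E° − (0.0592/n) log Q: log Q = (E° − E)·n/0.0592 = (+0.33 − (+0.298))·2/0.0592 = 1.0811.
So 1·log[Cd²⁺] = 1·log(0.063) − log Q = -1.2007 − (1.0811) = -2.2818; [Cd²⁺] = 10^(-2.2818) ≈ 0.0052 M.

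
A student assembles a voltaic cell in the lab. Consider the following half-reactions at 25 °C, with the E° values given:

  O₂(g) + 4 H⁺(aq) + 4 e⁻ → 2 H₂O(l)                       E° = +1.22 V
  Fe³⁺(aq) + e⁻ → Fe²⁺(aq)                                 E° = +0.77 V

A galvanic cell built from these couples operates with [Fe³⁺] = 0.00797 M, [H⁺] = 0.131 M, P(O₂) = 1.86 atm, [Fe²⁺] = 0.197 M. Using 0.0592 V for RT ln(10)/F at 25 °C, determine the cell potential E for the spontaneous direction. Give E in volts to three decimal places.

O₂/H₂O is the cathode (higher E°), Fe³⁺/Fe²⁺ the anode: E°cell = +1.22 − (+0.77) = +0.45 V, n = 4.
Overall: O₂(g) + 4 H⁺(aq) + 4 Fe²⁺(aq) → 2 H₂O(l) + 4 Fe³⁺(aq)
Q = [Fe³⁺]^4 / (P(O₂)·[H⁺]^4·[Fe²⁺]^4); log Q = -2.311.
E = E° − (0.0592/n) log Q = +0.45 − (0.0592/4)(-2.311) = +0.484 V.

+0.484 V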